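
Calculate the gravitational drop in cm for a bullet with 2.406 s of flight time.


drop = 0.5*g*t^2 = 0.5*9.81*2.406^2 = 28.3942 m ≈ 2839 cm

2839 cm


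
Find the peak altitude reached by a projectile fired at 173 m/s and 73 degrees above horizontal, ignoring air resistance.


H = (v0*sin(theta))^2 / (2g) = (173*sin(73°))^2 / (2*9.81) = 1395 m

1395 m


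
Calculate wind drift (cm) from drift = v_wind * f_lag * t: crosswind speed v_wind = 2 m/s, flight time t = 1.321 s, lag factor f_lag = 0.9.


drift = v_wind * lag * t = 2 * 0.9 * 1.321 = 2.3778 m ≈ 237.8 cm

237.8 cm


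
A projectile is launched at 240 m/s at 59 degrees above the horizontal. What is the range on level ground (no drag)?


R = v0^2 * sin(2*theta) / g = 240^2 * sin(2*59°) / 9.81 = 5184 m

5184 m


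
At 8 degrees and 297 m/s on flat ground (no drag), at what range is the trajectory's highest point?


R = v0^2*sin(2*theta)/g = 297^2*sin(2*8°)/9.81 = 2478.46 m
apex_dist = R/2 = 2478.46/2 = 1239 m

1239 m


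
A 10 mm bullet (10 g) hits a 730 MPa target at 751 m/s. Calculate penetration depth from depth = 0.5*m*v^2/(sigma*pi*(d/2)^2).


A = pi*(d/2)^2 = pi*(10/2)^2 = 78.5398 mm^2
E = 0.5*m*v^2 = 0.5*0.01*751^2 = 2820.01 J
depth = E/(sigma*A) = 2820.01 J / (730 MPa * 78.5398 mm^2) = 2820.01/(730 * 78.5398) m = 0.0491855 m ≈ 49.19 mm

49.19 mm


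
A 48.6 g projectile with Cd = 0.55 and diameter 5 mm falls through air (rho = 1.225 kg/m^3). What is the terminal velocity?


A = pi*(d/2)^2 = pi*(5/2000)^2 = 1.96350e-05 m^2
vt = sqrt(2mg/(Cd*rho*A)) = sqrt(2*0.0486*9.81/(0.55 * 1.225 * 1.96350e-05)) = 268.5 m/s

268.5 m/s


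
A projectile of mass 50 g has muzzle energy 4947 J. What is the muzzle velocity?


v = sqrt(2*E/m) = sqrt(2*4947/0.05) = 444.8 m/s

444.8 m/s


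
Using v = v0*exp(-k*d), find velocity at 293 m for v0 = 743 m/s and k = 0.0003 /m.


v = v0*exp(-k*d) = 743*exp(-0.0003*293) = 680.5 m/s

680.5 m/s


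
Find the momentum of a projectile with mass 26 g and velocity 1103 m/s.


p = m*v = 0.026*1103 = 28.68 kg·m/s

28.68 kg·m/s


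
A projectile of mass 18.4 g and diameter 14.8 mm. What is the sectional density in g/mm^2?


SD = m/d^2 = 18.4/14.8^2 = 0.084 g/mm^2

0.084 g/mm^2


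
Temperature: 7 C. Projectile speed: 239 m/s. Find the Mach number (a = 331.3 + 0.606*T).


a = 331.3 + 0.606*(7) = 335.542 m/s
M = v/a = 239/335.542 = 0.7123

0.7123


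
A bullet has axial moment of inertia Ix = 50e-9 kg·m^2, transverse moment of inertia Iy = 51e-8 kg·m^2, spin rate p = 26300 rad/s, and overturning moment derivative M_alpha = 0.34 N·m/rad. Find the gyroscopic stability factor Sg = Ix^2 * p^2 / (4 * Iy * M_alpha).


Sg = Ix^2 * p^2 / (4 * Iy * M_alpha) = (50e-9)^2 * 26300^2 / (4 * 51e-8 * 0.34) = 2.493

2.493


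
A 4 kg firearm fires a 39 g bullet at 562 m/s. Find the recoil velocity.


v_recoil = m_p * v_p / m_gun = 0.039 * 562 / 4 = 5.479 m/s

5.479 m/s


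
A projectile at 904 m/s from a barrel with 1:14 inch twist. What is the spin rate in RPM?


twist_m = 14*0.0254 = 0.3556 m
spin = v/twist = 904/0.3556 = 2542.182 rev/s
RPM = spin*60 = 2542.182*60 ≈ 152531 RPM

152531 RPM


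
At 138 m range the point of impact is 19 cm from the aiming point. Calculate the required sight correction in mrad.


1 mrad subtends 1 cm per 10 m of range, so adj = error_cm / (dist_m / 10) = 19 / (138/10) = 1.377 mrad

1.377 mrad


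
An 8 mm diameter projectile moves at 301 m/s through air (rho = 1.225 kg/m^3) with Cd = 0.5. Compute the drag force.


A = pi*(d/2)^2 = pi*(8/2000)^2 = 5.02655e-05 m^2
Fd = 0.5*Cd*rho*A*v^2 = 0.5*0.5*1.225*5.02655e-05*301^2 = 1.395 N

1.395 N


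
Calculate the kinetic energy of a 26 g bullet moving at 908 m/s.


E = 0.5*m*v^2 = 0.5*0.026*908^2 = 10718 J

10718 J


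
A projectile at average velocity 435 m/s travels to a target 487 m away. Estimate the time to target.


t = d/v = 487/435 = 1.12 s

1.12 s


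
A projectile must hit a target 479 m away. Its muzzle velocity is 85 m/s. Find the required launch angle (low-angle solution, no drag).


sin(2*theta) = R*g/v0^2 = 479*9.81/85^2 = 0.650379, theta = arcsin(0.650379)/2 = 20.29°

20.29 degrees


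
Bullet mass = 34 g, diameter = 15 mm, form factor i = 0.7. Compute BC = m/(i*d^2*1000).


BC = m/(i*d^2*1000) = 34/(0.7 * 15^2 * 1000) = 0.0002159

0.0002159


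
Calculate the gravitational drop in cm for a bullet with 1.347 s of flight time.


drop = 0.5*g*t^2 = 0.5*9.81*1.347^2 = 8.89968 m ≈ 890 cm

890 cm


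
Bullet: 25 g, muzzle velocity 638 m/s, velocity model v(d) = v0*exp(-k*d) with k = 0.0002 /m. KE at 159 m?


v = v0*exp(-k*d) = 638*exp(-0.0002*159) = 618.031 m/s
E = 0.5*m*v^2 = 0.5*0.025*618.031^2 = 4775 J

4775 J


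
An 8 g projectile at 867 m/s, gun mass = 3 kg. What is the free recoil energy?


v_r = m_p*v_p/m_gun = 0.008*867/3 = 2.312 m/s, E_r = 0.5*m_gun*v_r^2 = 0.5*3*2.312^2 = 8.018 J

8.018 J


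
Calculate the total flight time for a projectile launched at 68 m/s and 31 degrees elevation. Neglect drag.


T = 2*v0*sin(theta)/g = 2*68*sin(31°)/9.81 = 7.14 s

7.14 s


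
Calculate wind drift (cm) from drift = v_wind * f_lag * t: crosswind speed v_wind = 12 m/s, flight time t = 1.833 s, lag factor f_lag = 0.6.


drift = v_wind * lag * t = 12 * 0.6 * 1.833 = 13.1976 m ≈ 1320 cm

1320 cm


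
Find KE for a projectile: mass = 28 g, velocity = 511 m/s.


E = 0.5*m*v^2 = 0.5*0.028*511^2 = 3656 J

3656 J


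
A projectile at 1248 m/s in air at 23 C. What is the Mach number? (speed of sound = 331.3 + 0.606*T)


a = 331.3 + 0.606*(23) = 345.238 m/s
M = v/a = 1248/345.238 = 3.615

3.615


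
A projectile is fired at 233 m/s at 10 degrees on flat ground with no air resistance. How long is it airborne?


T = 2*v0*sin(theta)/g = 2*233*sin(10°)/9.81 = 8.249 s

8.249 s


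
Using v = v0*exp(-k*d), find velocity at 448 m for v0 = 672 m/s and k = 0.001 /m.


v = v0*exp(-k*d) = 672*exp(-0.001*448) = 429.3 m/s

429.3 m/s


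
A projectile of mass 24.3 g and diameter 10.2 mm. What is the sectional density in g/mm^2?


SD = m/d^2 = 24.3/10.2^2 = 0.2336 g/mm^2

0.2336 g/mm^2


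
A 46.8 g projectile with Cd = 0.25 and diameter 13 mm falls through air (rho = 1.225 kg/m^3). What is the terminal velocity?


A = pi*(d/2)^2 = pi*(13/2000)^2 = 1.32732e-04 m^2
vt = sqrt(2mg/(Cd*rho*A)) = sqrt(2*0.0468*9.81/(0.25 * 1.225 * 1.32732e-04)) = 150.3 m/s

150.3 m/s


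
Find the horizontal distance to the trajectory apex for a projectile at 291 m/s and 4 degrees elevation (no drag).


R = v0^2*sin(2*theta)/g = 291^2*sin(2*4°)/9.81 = 1201.36 m
apex_dist = R/2 = 1201.36/2 = 600.7 m

600.7 m


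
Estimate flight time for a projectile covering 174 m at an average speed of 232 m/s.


t = d/v = 174/232 = 0.75 s

0.75 s


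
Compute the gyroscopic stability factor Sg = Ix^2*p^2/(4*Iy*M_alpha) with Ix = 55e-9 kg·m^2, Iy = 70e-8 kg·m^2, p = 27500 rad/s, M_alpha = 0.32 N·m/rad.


Sg = Ix^2 * p^2 / (4 * Iy * M_alpha) = (55e-9)^2 * 27500^2 / (4 * 70e-8 * 0.32) = 2.553

2.553


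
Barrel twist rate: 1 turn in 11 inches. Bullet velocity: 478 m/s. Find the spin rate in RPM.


twist_m = 11*0.0254 = 0.2794 m
spin = v/twist = 478/0.2794 = 1710.809 rev/s
RPM = spin*60 = 1710.809*60 ≈ 102649 RPM

102649 RPM


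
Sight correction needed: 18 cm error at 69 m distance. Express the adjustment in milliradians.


1 mrad subtends 1 cm per 10 m of range, so adj = error_cm / (dist_m / 10) = 18 / (69/10) = 2.609 mrad

2.609 mrad


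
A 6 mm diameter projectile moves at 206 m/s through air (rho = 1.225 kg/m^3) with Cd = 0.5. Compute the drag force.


A = pi*(d/2)^2 = pi*(6/2000)^2 = 2.82743e-05 m^2
Fd = 0.5*Cd*rho*A*v^2 = 0.5*0.5*1.225*2.82743e-05*206^2 = 0.3675 N

0.3675 N


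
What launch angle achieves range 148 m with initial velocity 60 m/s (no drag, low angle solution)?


sin(2*theta) = R*g/v0^2 = 148*9.81/60^2 = 0.4033, theta = arcsin(0.4033)/2 = 11.89°

11.89 degrees


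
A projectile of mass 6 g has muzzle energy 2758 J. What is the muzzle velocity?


v = sqrt(2*E/m) = sqrt(2*2758/0.006) = 958.8 m/s

958.8 m/s


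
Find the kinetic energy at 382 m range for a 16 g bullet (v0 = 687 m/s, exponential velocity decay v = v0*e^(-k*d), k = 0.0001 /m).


v = v0*exp(-k*d) = 687*exp(-0.0001*382) = 661.252 m/s
E = 0.5*m*v^2 = 0.5*0.016*661.252^2 = 3498 J

3498 J


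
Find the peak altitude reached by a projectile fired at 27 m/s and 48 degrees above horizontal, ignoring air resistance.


H = (v0*sin(theta))^2 / (2g) = (27*sin(48°))^2 / (2*9.81) = 20.52 m

20.52 m


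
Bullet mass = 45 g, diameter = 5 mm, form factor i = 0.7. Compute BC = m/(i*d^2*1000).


BC = m/(i*d^2*1000) = 45/(0.7 * 5^2 * 1000) = 0.002571

0.002571


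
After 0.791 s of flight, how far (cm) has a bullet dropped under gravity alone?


drop = 0.5*g*t^2 = 0.5*9.81*0.791^2 = 3.06897 m ≈ 306.9 cm

306.9 cm


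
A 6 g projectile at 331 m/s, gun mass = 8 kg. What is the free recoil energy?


v_r = m_p*v_p/m_gun = 0.006*331/8 = 0.24825 m/s, E_r = 0.5*m_gun*v_r^2 = 0.5*8*0.24825^2 = 0.2465 J

0.2465 J


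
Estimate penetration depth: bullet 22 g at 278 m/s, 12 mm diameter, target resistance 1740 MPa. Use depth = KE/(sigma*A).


A = pi*(d/2)^2 = pi*(12/2)^2 = 113.097 mm^2
E = 0.5*m*v^2 = 0.5*0.022*278^2 = 850.124 J
depth = E/(sigma*A) = 850.124 J / (1740 MPa * 113.097 mm^2) = 850.124/(1740 * 113.097) m = 0.00431997 m ≈ 4.32 mm

4.32 mm


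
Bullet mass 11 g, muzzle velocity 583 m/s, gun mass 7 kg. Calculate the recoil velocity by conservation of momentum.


v_recoil = m_p * v_p / m_gun = 0.011 * 583 / 7 = 0.9161 m/s

0.9161 m/s


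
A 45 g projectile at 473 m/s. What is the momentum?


p = m*v = 0.045*473 = 21.29 kg·m/s

21.29 kg·m/s


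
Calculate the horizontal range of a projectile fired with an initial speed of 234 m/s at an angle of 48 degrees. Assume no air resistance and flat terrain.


R = v0^2 * sin(2*theta) / g = 234^2 * sin(2*48°) / 9.81 = 5551 m

5551 m


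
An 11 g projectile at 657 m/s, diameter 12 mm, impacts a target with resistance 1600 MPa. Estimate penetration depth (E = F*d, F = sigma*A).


A = pi*(d/2)^2 = pi*(12/2)^2 = 113.097 mm^2
E = 0.5*m*v^2 = 0.5*0.011*657^2 = 2374.07 J
depth = E/(sigma*A) = 2374.07 J / (1600 MPa * 113.097 mm^2) = 2374.07/(1600 * 113.097) m = 0.0131196 m ≈ 13.12 mm

13.12 mm


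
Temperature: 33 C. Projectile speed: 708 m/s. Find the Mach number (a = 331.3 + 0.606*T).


a = 331.3 + 0.606*(33) = 351.298 m/s
M = v/a = 708/351.298 = 2.015

2.015


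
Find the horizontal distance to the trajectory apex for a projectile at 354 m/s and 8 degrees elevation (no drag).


R = v0^2*sin(2*theta)/g = 354^2*sin(2*8°)/9.81 = 3521.08 m
apex_dist = R/2 = 3521.08/2 = 1761 m

1761 m


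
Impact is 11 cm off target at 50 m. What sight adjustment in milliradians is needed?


1 mrad subtends 1 cm per 10 m of range, so adj = error_cm / (dist_m / 10) = 11 / (50/10) = 2.2 mrad

2.2 mrad


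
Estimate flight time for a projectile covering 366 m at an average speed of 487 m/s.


t = d/v = 366/487 = 0.7515 s

0.7515 s


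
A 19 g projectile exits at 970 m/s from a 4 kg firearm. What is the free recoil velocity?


v_recoil = m_p * v_p / m_gun = 0.019 * 970 / 4 = 4.607 m/s

4.607 m/s


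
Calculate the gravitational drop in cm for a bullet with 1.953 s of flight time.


drop = 0.5*g*t^2 = 0.5*9.81*1.953^2 = 18.7087 m ≈ 1871 cm

1871 cm


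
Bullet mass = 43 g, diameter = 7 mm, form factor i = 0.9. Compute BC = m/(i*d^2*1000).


BC = m/(i*d^2*1000) = 43/(0.9 * 7^2 * 1000) = 0.0009751

0.0009751


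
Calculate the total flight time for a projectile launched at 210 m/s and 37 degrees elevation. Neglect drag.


T = 2*v0*sin(theta)/g = 2*210*sin(37°)/9.81 = 25.77 s

25.77 s


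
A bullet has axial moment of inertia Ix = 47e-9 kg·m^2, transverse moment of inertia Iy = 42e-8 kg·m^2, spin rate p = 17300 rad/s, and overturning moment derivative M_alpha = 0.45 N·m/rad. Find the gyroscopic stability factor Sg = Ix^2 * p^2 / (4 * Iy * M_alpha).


Sg = Ix^2 * p^2 / (4 * Iy * M_alpha) = (47e-9)^2 * 17300^2 / (4 * 42e-8 * 0.45) = 0.8745

0.8745


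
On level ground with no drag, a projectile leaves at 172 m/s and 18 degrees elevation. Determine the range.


R = v0^2 * sin(2*theta) / g = 172^2 * sin(2*18°) / 9.81 = 1773 m

1773 m


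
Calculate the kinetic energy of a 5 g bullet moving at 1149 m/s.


E = 0.5*m*v^2 = 0.5*0.005*1149^2 = 3301 J

3301 J


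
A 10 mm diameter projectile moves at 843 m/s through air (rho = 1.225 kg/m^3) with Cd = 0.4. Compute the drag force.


A = pi*(d/2)^2 = pi*(10/2000)^2 = 7.85398e-05 m^2
Fd = 0.5*Cd*rho*A*v^2 = 0.5*0.4*1.225*7.85398e-05*843^2 = 13.67 N

13.67 N


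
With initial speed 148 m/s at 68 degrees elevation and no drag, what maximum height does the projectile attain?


H = (v0*sin(theta))^2 / (2g) = (148*sin(68°))^2 / (2*9.81) = 959.7 m

959.7 m


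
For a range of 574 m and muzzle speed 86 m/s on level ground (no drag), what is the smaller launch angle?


sin(2*theta) = R*g/v0^2 = 574*9.81/86^2 = 0.761349, theta = arcsin(0.761349)/2 = 24.79°

24.79 degrees


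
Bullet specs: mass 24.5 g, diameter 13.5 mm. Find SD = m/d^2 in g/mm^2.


SD = m/d^2 = 24.5/13.5^2 = 0.1344 g/mm^2

0.1344 g/mm^2


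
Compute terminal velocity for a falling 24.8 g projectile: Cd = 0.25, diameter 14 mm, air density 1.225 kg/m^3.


A = pi*(d/2)^2 = pi*(14/2000)^2 = 1.53938e-04 m^2
vt = sqrt(2mg/(Cd*rho*A)) = sqrt(2*0.0248*9.81/(0.25 * 1.225 * 1.53938e-04)) = 101.6 m/s

101.6 m/s


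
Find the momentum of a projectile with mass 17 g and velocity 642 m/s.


p = m*v = 0.017*642 = 10.91 kg·m/s

10.91 kg·m/s


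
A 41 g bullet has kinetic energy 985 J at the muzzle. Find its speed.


v = sqrt(2*E/m) = sqrt(2*985/0.041) = 219.2 m/s

219.2 m/s


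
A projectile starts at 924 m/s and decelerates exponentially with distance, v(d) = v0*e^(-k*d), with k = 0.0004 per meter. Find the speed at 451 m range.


v = v0*exp(-k*d) = 924*exp(-0.0004*451) = 771.5 m/s

771.5 m/s


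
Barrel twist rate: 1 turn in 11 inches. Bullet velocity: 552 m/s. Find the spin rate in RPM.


twist_m = 11*0.0254 = 0.2794 m
spin = v/twist = 552/0.2794 = 1975.662 rev/s
RPM = spin*60 = 1975.662*60 ≈ 118540 RPM

118540 RPM


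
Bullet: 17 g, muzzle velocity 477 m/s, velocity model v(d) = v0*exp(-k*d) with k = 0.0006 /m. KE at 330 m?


v = v0*exp(-k*d) = 477*exp(-0.0006*330) = 391.316 m/s
E = 0.5*m*v^2 = 0.5*0.017*391.316^2 = 1302 J

1302 J


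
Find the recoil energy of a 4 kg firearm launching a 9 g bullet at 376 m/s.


v_r = m_p*v_p/m_gun = 0.009*376/4 = 0.846 m/s, E_r = 0.5*m_gun*v_r^2 = 0.5*4*0.846^2 = 1.431 J

1.431 J


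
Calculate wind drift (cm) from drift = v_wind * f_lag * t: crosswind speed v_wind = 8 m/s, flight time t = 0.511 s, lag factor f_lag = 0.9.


drift = v_wind * lag * t = 8 * 0.9 * 0.511 = 3.6792 m ≈ 367.9 cm

367.9 cm


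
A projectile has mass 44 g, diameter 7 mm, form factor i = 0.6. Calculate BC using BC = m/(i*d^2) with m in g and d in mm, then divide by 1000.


BC = m/(i*d^2*1000) = 44/(0.6 * 7^2 * 1000) = 0.001497

0.001497


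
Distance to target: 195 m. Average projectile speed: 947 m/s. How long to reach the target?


t = d/v = 195/947 = 0.2059 s

0.2059 s


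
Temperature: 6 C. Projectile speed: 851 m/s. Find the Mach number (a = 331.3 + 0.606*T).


a = 331.3 + 0.606*(6) = 334.936 m/s
M = v/a = 851/334.936 = 2.541

2.541


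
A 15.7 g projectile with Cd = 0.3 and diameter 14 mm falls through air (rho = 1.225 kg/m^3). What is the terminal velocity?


A = pi*(d/2)^2 = pi*(14/2000)^2 = 1.53938e-04 m^2
vt = sqrt(2mg/(Cd*rho*A)) = sqrt(2*0.0157*9.81/(0.3 * 1.225 * 1.53938e-04)) = 73.79 m/s

73.79 m/s


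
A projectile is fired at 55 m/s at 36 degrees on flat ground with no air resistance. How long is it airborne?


T = 2*v0*sin(theta)/g = 2*55*sin(36°)/9.81 = 6.591 s

6.591 s


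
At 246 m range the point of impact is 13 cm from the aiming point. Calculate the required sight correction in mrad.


1 mrad subtends 1 cm per 10 m of range, so adj = error_cm / (dist_m / 10) = 13 / (246/10) = 0.5285 mrad

0.5285 mrad


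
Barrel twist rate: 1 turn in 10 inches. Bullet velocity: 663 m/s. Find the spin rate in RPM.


twist_m = 10*0.0254 = 0.254 m
spin = v/twist = 663/0.254 = 2610.236 rev/s
RPM = spin*60 = 2610.236*60 ≈ 156614 RPM

156614 RPM


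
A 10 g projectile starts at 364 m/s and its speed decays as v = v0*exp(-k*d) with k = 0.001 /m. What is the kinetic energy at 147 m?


v = v0*exp(-k*d) = 364*exp(-0.001*147) = 314.239 m/s
E = 0.5*m*v^2 = 0.5*0.01*314.239^2 = 493.7 J

493.7 J


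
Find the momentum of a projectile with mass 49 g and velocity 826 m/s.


p = m*v = 0.049*826 = 40.47 kg·m/s

40.47 kg·m/s


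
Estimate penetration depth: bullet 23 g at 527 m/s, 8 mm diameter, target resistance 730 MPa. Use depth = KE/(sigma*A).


A = pi*(d/2)^2 = pi*(8/2)^2 = 50.2655 mm^2
E = 0.5*m*v^2 = 0.5*0.023*527^2 = 3193.88 J
depth = E/(sigma*A) = 3193.88 J / (730 MPa * 50.2655 mm^2) = 3193.88/(730 * 50.2655) m = 0.0870415 m ≈ 87.04 mm

87.04 mm


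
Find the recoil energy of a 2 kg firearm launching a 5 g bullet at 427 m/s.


v_r = m_p*v_p/m_gun = 0.005*427/2 = 1.0675 m/s, E_r = 0.5*m_gun*v_r^2 = 0.5*2*1.0675^2 = 1.14 J

1.14 J


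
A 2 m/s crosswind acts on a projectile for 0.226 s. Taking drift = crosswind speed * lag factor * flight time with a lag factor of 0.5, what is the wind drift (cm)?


drift = v_wind * lag * t = 2 * 0.5 * 0.226 = 0.226 m ≈ 22.6 cm

22.6 cm


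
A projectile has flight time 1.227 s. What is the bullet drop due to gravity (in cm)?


drop = 0.5*g*t^2 = 0.5*9.81*1.227^2 = 7.38462 m ≈ 738.5 cm

738.5 cm


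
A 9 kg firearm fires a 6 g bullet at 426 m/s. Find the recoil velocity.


v_recoil = m_p * v_p / m_gun = 0.006 * 426 / 9 = 0.284 m/s

0.284 m/s


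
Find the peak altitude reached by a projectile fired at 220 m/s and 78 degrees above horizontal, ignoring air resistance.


H = (v0*sin(theta))^2 / (2g) = (220*sin(78°))^2 / (2*9.81) = 2360 m

2360 m


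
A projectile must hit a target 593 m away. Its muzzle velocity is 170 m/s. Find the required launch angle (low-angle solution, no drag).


sin(2*theta) = R*g/v0^2 = 593*9.81/170^2 = 0.201292, theta = arcsin(0.201292)/2 = 5.806°

5.806 degrees


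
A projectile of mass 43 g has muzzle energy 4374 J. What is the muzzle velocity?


v = sqrt(2*E/m) = sqrt(2*4374/0.043) = 451 m/s

451 m/s


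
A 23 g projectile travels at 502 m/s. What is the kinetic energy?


E = 0.5*m*v^2 = 0.5*0.023*502^2 = 2898 J

2898 J


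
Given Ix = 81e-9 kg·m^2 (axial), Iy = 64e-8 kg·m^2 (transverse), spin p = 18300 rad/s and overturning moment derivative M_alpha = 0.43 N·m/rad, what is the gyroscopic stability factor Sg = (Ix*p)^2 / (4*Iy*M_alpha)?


Sg = Ix^2 * p^2 / (4 * Iy * M_alpha) = (81e-9)^2 * 18300^2 / (4 * 64e-8 * 0.43) = 1.996

1.996


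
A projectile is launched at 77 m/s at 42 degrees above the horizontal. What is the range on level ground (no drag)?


R = v0^2 * sin(2*theta) / g = 77^2 * sin(2*42°) / 9.81 = 601.1 m

601.1 m


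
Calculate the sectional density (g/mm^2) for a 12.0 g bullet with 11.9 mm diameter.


SD = m/d^2 = 12.0/11.9^2 = 0.08474 g/mm^2

0.08474 g/mm^2


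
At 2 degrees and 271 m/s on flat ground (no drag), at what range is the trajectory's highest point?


R = v0^2*sin(2*theta)/g = 271^2*sin(2*2°)/9.81 = 522.221 m
apex_dist = R/2 = 522.221/2 = 261.1 m

261.1 m


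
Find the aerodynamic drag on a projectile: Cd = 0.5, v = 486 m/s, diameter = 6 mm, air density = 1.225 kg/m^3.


A = pi*(d/2)^2 = pi*(6/2000)^2 = 2.82743e-05 m^2
Fd = 0.5*Cd*rho*A*v^2 = 0.5*0.5*1.225*2.82743e-05*486^2 = 2.045 N

2.045 N


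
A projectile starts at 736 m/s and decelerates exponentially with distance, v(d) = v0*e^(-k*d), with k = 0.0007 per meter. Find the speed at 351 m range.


v = v0*exp(-k*d) = 736*exp(-0.0007*351) = 575.7 m/s

575.7 m/s


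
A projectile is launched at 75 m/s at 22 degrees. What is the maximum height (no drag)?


H = (v0*sin(theta))^2 / (2g) = (75*sin(22°))^2 / (2*9.81) = 40.23 m

40.23 m


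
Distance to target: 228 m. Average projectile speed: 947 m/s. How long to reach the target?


t = d/v = 228/947 = 0.2408 s

0.2408 s


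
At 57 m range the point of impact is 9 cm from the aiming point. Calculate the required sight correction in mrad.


1 mrad subtends 1 cm per 10 m of range, so adj = error_cm / (dist_m / 10) = 9 / (57/10) = 1.579 mrad

1.579 mrad


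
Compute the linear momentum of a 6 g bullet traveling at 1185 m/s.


p = m*v = 0.006*1185 = 7.11 kg·m/s

7.11 kg·m/s


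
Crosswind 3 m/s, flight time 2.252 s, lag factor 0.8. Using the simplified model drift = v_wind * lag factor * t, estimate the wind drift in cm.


drift = v_wind * lag * t = 3 * 0.8 * 2.252 = 5.4048 m ≈ 540.5 cm

540.5 cm


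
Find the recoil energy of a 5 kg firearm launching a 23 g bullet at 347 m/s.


v_r = m_p*v_p/m_gun = 0.023*347/5 = 1.5962 m/s, E_r = 0.5*m_gun*v_r^2 = 0.5*5*1.5962^2 = 6.37 J

6.37 J


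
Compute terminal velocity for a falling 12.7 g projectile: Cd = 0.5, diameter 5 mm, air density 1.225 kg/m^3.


A = pi*(d/2)^2 = pi*(5/2000)^2 = 1.96350e-05 m^2
vt = sqrt(2mg/(Cd*rho*A)) = sqrt(2*0.0127*9.81/(0.5 * 1.225 * 1.96350e-05)) = 143.9 m/s

143.9 m/s


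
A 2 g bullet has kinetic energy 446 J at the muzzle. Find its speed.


v = sqrt(2*E/m) = sqrt(2*446/0.002) = 667.8 m/s

667.8 m/s


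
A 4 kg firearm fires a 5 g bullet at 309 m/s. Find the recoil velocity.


v_recoil = m_p * v_p / m_gun = 0.005 * 309 / 4 = 0.3862 m/s

0.3862 m/s


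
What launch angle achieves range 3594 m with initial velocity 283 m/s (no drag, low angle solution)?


sin(2*theta) = R*g/v0^2 = 3594*9.81/283^2 = 0.440225, theta = arcsin(0.440225)/2 = 13.06°

13.06 degrees


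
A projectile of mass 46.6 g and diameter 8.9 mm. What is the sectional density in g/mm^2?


SD = m/d^2 = 46.6/8.9^2 = 0.5883 g/mm^2

0.5883 g/mm^2


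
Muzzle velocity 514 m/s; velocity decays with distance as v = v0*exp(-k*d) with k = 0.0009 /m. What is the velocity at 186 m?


v = v0*exp(-k*d) = 514*exp(-0.0009*186) = 434.8 m/s

434.8 m/s


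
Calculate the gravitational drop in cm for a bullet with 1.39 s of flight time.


drop = 0.5*g*t^2 = 0.5*9.81*1.39^2 = 9.47695 m ≈ 947.7 cm

947.7 cm


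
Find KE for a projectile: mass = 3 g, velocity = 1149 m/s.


E = 0.5*m*v^2 = 0.5*0.003*1149^2 = 1980 J

1980 J


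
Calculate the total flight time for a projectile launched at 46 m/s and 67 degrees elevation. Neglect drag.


T = 2*v0*sin(theta)/g = 2*46*sin(67°)/9.81 = 8.633 s

8.633 s


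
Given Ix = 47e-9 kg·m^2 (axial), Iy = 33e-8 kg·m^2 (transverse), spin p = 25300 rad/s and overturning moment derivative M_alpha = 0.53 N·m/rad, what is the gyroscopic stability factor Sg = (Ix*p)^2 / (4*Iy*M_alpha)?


Sg = Ix^2 * p^2 / (4 * Iy * M_alpha) = (47e-9)^2 * 25300^2 / (4 * 33e-8 * 0.53) = 2.021

2.021


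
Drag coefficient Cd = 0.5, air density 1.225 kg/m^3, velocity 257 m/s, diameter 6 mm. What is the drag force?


A = pi*(d/2)^2 = pi*(6/2000)^2 = 2.82743e-05 m^2
Fd = 0.5*Cd*rho*A*v^2 = 0.5*0.5*1.225*2.82743e-05*257^2 = 0.5719 N

0.5719 N


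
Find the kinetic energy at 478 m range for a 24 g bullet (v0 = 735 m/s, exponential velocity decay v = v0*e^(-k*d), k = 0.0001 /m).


v = v0*exp(-k*d) = 735*exp(-0.0001*478) = 700.693 m/s
E = 0.5*m*v^2 = 0.5*0.024*700.693^2 = 5892 J

5892 J


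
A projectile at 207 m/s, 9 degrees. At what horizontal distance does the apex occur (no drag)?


R = v0^2*sin(2*theta)/g = 207^2*sin(2*9°)/9.81 = 1349.75 m
apex_dist = R/2 = 1349.75/2 = 674.9 m

674.9 m


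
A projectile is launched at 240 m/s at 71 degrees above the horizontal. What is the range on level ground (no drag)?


R = v0^2 * sin(2*theta) / g = 240^2 * sin(2*71°) / 9.81 = 3615 m

3615 m


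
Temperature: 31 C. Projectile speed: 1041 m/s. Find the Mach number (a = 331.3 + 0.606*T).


a = 331.3 + 0.606*(31) = 350.086 m/s
M = v/a = 1041/350.086 = 2.974

2.974


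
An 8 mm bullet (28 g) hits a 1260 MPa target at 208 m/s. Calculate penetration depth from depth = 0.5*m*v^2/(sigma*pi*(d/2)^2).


A = pi*(d/2)^2 = pi*(8/2)^2 = 50.2655 mm^2
E = 0.5*m*v^2 = 0.5*0.028*208^2 = 605.696 J
depth = E/(sigma*A) = 605.696 J / (1260 MPa * 50.2655 mm^2) = 605.696/(1260 * 50.2655) m = 0.00956344 m ≈ 9.563 mm

9.563 mm


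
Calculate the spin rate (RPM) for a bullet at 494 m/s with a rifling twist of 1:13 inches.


twist_m = 13*0.0254 = 0.3302 m
spin = v/twist = 494/0.3302 = 1496.063 rev/s
RPM = spin*60 = 1496.063*60 ≈ 89764 RPM

89764 RPM


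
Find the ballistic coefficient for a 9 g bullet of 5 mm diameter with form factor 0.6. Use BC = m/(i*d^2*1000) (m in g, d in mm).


BC = m/(i*d^2*1000) = 9/(0.6 * 5^2 * 1000) = 0.0006

0.0006


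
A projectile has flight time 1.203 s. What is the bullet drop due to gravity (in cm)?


drop = 0.5*g*t^2 = 0.5*9.81*1.203^2 = 7.09856 m ≈ 709.9 cm

709.9 cm


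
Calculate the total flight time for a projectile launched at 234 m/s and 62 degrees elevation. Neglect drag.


T = 2*v0*sin(theta)/g = 2*234*sin(62°)/9.81 = 42.12 s

42.12 s


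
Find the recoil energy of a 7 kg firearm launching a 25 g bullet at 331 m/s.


v_r = m_p*v_p/m_gun = 0.025*331/7 = 1.18214 m/s, E_r = 0.5*m_gun*v_r^2 = 0.5*7*1.18214^2 = 4.891 J

4.891 J


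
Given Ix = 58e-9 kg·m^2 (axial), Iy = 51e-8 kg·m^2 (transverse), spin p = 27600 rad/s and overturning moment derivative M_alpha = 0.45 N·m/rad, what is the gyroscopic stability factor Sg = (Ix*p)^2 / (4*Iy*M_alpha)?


Sg = Ix^2 * p^2 / (4 * Iy * M_alpha) = (58e-9)^2 * 27600^2 / (4 * 51e-8 * 0.45) = 2.791

2.791


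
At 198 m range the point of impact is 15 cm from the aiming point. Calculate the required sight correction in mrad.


1 mrad subtends 1 cm per 10 m of range, so adj = error_cm / (dist_m / 10) = 15 / (198/10) = 0.7576 mrad

0.7576 mrad


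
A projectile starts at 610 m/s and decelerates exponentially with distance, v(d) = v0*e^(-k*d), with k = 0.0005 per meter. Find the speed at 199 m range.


v = v0*exp(-k*d) = 610*exp(-0.0005*199) = 552.2 m/s

552.2 m/s


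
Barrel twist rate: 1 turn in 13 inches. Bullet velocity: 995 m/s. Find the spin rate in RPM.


twist_m = 13*0.0254 = 0.3302 m
spin = v/twist = 995/0.3302 = 3013.325 rev/s
RPM = spin*60 = 3013.325*60 ≈ 180800 RPM

180800 RPM


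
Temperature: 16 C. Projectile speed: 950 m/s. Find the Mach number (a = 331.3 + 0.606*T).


a = 331.3 + 0.606*(16) = 340.996 m/s
M = v/a = 950/340.996 = 2.786

2.786


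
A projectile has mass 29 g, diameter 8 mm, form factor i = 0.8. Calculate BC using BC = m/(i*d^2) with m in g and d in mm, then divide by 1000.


BC = m/(i*d^2*1000) = 29/(0.8 * 8^2 * 1000) = 0.0005664

0.0005664


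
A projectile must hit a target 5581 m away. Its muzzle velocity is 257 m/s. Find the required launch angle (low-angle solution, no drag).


sin(2*theta) = R*g/v0^2 = 5581*9.81/257^2 = 0.828924, theta = arcsin(0.828924)/2 = 27.99°

27.99 degrees


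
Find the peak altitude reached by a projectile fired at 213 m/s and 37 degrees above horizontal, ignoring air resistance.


H = (v0*sin(theta))^2 / (2g) = (213*sin(37°))^2 / (2*9.81) = 837.5 m

837.5 m


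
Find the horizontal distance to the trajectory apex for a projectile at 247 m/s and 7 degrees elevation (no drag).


R = v0^2*sin(2*theta)/g = 247^2*sin(2*7°)/9.81 = 1504.53 m
apex_dist = R/2 = 1504.53/2 = 752.3 m

752.3 m


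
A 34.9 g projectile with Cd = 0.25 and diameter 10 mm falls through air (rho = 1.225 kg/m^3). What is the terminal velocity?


A = pi*(d/2)^2 = pi*(10/2000)^2 = 7.85398e-05 m^2
vt = sqrt(2mg/(Cd*rho*A)) = sqrt(2*0.0349*9.81/(0.25 * 1.225 * 7.85398e-05)) = 168.7 m/s

168.7 m/s


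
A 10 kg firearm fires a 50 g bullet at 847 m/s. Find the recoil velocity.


v_recoil = m_p * v_p / m_gun = 0.05 * 847 / 10 = 4.235 m/s

4.235 m/s


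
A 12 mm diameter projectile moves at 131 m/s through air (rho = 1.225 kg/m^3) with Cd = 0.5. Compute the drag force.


A = pi*(d/2)^2 = pi*(12/2000)^2 = 1.13097e-04 m^2
Fd = 0.5*Cd*rho*A*v^2 = 0.5*0.5*1.225*1.13097e-04*131^2 = 0.5944 N

0.5944 N


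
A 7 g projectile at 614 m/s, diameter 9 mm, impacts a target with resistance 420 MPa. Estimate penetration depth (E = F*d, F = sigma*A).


A = pi*(d/2)^2 = pi*(9/2)^2 = 63.6173 mm^2
E = 0.5*m*v^2 = 0.5*0.007*614^2 = 1319.49 J
depth = E/(sigma*A) = 1319.49 J / (420 MPa * 63.6173 mm^2) = 1319.49/(420 * 63.6173) m = 0.0493834 m ≈ 49.38 mm

49.38 mm


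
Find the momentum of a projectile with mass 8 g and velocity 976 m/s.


p = m*v = 0.008*976 = 7.808 kg·m/s

7.808 kg·m/s


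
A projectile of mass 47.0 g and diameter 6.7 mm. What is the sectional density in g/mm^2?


SD = m/d^2 = 47.0/6.7^2 = 1.047 g/mm^2

1.047 g/mm^2


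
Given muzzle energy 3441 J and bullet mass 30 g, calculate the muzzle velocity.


v = sqrt(2*E/m) = sqrt(2*3441/0.03) = 479 m/s

479 m/s


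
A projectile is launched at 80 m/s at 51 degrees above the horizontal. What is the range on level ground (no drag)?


R = v0^2 * sin(2*theta) / g = 80^2 * sin(2*51°) / 9.81 = 638.1 m

638.1 m


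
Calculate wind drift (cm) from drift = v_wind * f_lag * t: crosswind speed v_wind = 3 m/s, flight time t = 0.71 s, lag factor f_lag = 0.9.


drift = v_wind * lag * t = 3 * 0.9 * 0.71 = 1.917 m ≈ 191.7 cm

191.7 cm


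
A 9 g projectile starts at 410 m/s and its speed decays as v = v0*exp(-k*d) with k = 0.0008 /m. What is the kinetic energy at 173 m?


v = v0*exp(-k*d) = 410*exp(-0.0008*173) = 357.008 m/s
E = 0.5*m*v^2 = 0.5*0.009*357.008^2 = 573.5 J

573.5 J


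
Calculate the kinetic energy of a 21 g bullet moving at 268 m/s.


E = 0.5*m*v^2 = 0.5*0.021*268^2 = 754.2 J

754.2 J


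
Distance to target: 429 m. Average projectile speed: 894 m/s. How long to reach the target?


t = d/v = 429/894 = 0.4799 s

0.4799 s


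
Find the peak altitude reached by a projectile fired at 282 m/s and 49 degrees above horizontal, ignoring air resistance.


H = (v0*sin(theta))^2 / (2g) = (282*sin(49°))^2 / (2*9.81) = 2309 m

2309 m


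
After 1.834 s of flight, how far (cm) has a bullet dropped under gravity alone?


drop = 0.5*g*t^2 = 0.5*9.81*1.834^2 = 16.4982 m ≈ 1650 cm

1650 cm


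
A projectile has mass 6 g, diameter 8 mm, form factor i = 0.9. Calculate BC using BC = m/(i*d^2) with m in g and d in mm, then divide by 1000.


BC = m/(i*d^2*1000) = 6/(0.9 * 8^2 * 1000) = 0.0001042

0.0001042


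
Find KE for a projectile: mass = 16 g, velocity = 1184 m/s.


E = 0.5*m*v^2 = 0.5*0.016*1184^2 = 11215 J

11215 J


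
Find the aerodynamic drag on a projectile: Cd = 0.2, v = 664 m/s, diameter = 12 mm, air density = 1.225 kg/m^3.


A = pi*(d/2)^2 = pi*(12/2000)^2 = 1.13097e-04 m^2
Fd = 0.5*Cd*rho*A*v^2 = 0.5*0.2*1.225*1.13097e-04*664^2 = 6.108 N

6.108 N


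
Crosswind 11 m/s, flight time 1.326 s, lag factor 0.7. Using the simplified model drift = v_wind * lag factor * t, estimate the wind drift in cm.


drift = v_wind * lag * t = 11 * 0.7 * 1.326 = 10.2102 m ≈ 1021 cm

1021 cm


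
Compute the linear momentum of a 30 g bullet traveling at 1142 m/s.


p = m*v = 0.03*1142 = 34.26 kg·m/s

34.26 kg·m/s


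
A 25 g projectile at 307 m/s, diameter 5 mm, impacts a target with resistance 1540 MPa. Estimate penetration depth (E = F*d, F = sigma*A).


A = pi*(d/2)^2 = pi*(5/2)^2 = 19.635 mm^2
E = 0.5*m*v^2 = 0.5*0.025*307^2 = 1178.11 J
depth = E/(sigma*A) = 1178.11 J / (1540 MPa * 19.635 mm^2) = 1178.11/(1540 * 19.635) m = 0.0389615 m ≈ 38.96 mm

38.96 mm


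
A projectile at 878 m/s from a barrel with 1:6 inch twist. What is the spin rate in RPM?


twist_m = 6*0.0254 = 0.1524 m
spin = v/twist = 878/0.1524 = 5761.155 rev/s
RPM = spin*60 = 5761.155*60 ≈ 345669 RPM

345669 RPM


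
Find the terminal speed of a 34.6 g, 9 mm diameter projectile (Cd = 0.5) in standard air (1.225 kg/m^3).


A = pi*(d/2)^2 = pi*(9/2000)^2 = 6.36173e-05 m^2
vt = sqrt(2mg/(Cd*rho*A)) = sqrt(2*0.0346*9.81/(0.5 * 1.225 * 6.36173e-05)) = 132 m/s

132 m/s


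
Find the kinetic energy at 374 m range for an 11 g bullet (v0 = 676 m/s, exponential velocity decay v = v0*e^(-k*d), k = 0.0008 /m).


v = v0*exp(-k*d) = 676*exp(-0.0008*374) = 501.194 m/s
E = 0.5*m*v^2 = 0.5*0.011*501.194^2 = 1382 J

1382 J


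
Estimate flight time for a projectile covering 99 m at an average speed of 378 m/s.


t = d/v = 99/378 = 0.2619 s

0.2619 s


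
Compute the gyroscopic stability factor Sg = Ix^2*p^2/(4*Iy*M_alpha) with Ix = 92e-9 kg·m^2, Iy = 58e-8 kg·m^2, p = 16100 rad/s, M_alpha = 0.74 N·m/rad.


Sg = Ix^2 * p^2 / (4 * Iy * M_alpha) = (92e-9)^2 * 16100^2 / (4 * 58e-8 * 0.74) = 1.278

1.278


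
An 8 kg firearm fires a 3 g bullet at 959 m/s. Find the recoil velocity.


v_recoil = m_p * v_p / m_gun = 0.003 * 959 / 8 = 0.3596 m/s

0.3596 m/s


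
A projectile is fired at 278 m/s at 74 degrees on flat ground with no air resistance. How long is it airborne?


T = 2*v0*sin(theta)/g = 2*278*sin(74°)/9.81 = 54.48 s

54.48 s


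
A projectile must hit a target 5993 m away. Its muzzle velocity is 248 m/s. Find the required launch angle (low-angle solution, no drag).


sin(2*theta) = R*g/v0^2 = 5993*9.81/248^2 = 0.955894, theta = arcsin(0.955894)/2 = 36.46°

36.46 degrees


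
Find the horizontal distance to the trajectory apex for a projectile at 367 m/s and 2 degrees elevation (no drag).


R = v0^2*sin(2*theta)/g = 367^2*sin(2*2°)/9.81 = 957.74 m
apex_dist = R/2 = 957.74/2 = 478.9 m

478.9 m


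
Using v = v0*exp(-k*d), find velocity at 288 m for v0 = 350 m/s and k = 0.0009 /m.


v = v0*exp(-k*d) = 350*exp(-0.0009*288) = 270.1 m/s

270.1 m/s


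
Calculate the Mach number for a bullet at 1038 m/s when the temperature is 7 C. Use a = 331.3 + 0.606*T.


a = 331.3 + 0.606*(7) = 335.542 m/s
M = v/a = 1038/335.542 = 3.094

3.094


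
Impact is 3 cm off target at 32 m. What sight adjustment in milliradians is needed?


1 mrad subtends 1 cm per 10 m of range, so adj = error_cm / (dist_m / 10) = 3 / (32/10) = 0.9375 mrad

0.9375 mrad


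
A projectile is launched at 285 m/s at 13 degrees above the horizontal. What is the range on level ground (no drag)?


R = v0^2 * sin(2*theta) / g = 285^2 * sin(2*13°) / 9.81 = 3630 m

3630 m


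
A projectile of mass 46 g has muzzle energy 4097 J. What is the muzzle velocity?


v = sqrt(2*E/m) = sqrt(2*4097/0.046) = 422.1 m/s

422.1 m/s


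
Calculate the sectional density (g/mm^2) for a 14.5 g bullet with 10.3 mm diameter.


SD = m/d^2 = 14.5/10.3^2 = 0.1367 g/mm^2

0.1367 g/mm^2


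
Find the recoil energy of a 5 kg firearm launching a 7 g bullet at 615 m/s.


v_r = m_p*v_p/m_gun = 0.007*615/5 = 0.861 m/s, E_r = 0.5*m_gun*v_r^2 = 0.5*5*0.861^2 = 1.853 J

1.853 J


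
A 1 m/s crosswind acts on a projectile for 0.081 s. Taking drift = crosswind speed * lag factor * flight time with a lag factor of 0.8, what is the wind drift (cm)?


drift = v_wind * lag * t = 1 * 0.8 * 0.081 = 0.0648 m ≈ 6.48 cm

6.48 cm


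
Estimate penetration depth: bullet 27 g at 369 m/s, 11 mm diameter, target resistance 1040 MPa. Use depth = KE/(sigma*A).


A = pi*(d/2)^2 = pi*(11/2)^2 = 95.0332 mm^2
E = 0.5*m*v^2 = 0.5*0.027*369^2 = 1838.17 J
depth = E/(sigma*A) = 1838.17 J / (1040 MPa * 95.0332 mm^2) = 1838.17/(1040 * 95.0332) m = 0.0185985 m ≈ 18.6 mm

18.6 mm


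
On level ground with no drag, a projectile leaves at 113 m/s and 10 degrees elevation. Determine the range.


R = v0^2 * sin(2*theta) / g = 113^2 * sin(2*10°) / 9.81 = 445.2 m

445.2 m


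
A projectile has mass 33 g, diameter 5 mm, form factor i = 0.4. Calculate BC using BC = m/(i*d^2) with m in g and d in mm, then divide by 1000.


BC = m/(i*d^2*1000) = 33/(0.4 * 5^2 * 1000) = 0.0033

0.0033


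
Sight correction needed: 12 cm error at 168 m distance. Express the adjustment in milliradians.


1 mrad subtends 1 cm per 10 m of range, so adj = error_cm / (dist_m / 10) = 12 / (168/10) = 0.7143 mrad

0.7143 mrad


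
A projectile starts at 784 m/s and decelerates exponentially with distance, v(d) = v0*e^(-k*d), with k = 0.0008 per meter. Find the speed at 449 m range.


v = v0*exp(-k*d) = 784*exp(-0.0008*449) = 547.4 m/s

547.4 m/s


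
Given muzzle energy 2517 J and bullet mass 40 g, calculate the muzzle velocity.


v = sqrt(2*E/m) = sqrt(2*2517/0.04) = 354.8 m/s

354.8 m/s


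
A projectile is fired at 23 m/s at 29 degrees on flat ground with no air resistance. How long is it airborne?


T = 2*v0*sin(theta)/g = 2*23*sin(29°)/9.81 = 2.273 s

2.273 s


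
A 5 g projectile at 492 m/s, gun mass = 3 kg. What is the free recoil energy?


v_r = m_p*v_p/m_gun = 0.005*492/3 = 0.82 m/s, E_r = 0.5*m_gun*v_r^2 = 0.5*3*0.82^2 = 1.009 J

1.009 J


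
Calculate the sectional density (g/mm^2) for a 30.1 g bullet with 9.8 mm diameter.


SD = m/d^2 = 30.1/9.8^2 = 0.3134 g/mm^2

0.3134 g/mm^2


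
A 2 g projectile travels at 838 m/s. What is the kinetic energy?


E = 0.5*m*v^2 = 0.5*0.002*838^2 = 702.2 J

702.2 J


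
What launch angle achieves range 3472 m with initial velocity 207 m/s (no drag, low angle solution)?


sin(2*theta) = R*g/v0^2 = 3472*9.81/207^2 = 0.794892, theta = arcsin(0.794892)/2 = 26.32°

26.32 degrees


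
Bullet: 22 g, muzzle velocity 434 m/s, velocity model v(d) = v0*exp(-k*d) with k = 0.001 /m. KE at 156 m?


v = v0*exp(-k*d) = 434*exp(-0.001*156) = 371.313 m/s
E = 0.5*m*v^2 = 0.5*0.022*371.313^2 = 1517 J

1517 J


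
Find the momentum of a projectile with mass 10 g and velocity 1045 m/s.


p = m*v = 0.01*1045 = 10.45 kg·m/s

10.45 kg·m/s


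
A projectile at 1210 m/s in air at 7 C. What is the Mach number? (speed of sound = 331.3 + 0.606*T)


a = 331.3 + 0.606*(7) = 335.542 m/s
M = v/a = 1210/335.542 = 3.606

3.606


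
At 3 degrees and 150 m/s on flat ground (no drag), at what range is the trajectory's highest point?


R = v0^2*sin(2*theta)/g = 150^2*sin(2*3°)/9.81 = 239.744 m
apex_dist = R/2 = 239.744/2 = 119.9 m

119.9 m


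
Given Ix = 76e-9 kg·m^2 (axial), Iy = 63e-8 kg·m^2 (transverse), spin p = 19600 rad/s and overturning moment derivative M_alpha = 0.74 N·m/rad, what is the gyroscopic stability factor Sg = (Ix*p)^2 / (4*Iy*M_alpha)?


Sg = Ix^2 * p^2 / (4 * Iy * M_alpha) = (76e-9)^2 * 19600^2 / (4 * 63e-8 * 0.74) = 1.19

1.19


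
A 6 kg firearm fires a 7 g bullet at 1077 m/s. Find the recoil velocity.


v_recoil = m_p * v_p / m_gun = 0.007 * 1077 / 6 = 1.257 m/s

1.257 m/s


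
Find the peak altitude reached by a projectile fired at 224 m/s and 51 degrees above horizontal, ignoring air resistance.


H = (v0*sin(theta))^2 / (2g) = (224*sin(51°))^2 / (2*9.81) = 1545 m

1545 m


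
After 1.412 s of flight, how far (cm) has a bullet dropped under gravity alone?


drop = 0.5*g*t^2 = 0.5*9.81*1.412^2 = 9.77931 m ≈ 977.9 cm

977.9 cm


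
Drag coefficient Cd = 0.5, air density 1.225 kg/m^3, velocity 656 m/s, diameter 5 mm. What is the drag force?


A = pi*(d/2)^2 = pi*(5/2000)^2 = 1.96350e-05 m^2
Fd = 0.5*Cd*rho*A*v^2 = 0.5*0.5*1.225*1.96350e-05*656^2 = 2.588 N

2.588 N
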